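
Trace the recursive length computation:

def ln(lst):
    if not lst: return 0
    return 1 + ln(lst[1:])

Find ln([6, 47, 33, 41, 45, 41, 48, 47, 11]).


ln([6, 47, 33, 41, 45, 41, 48, 47, 11]) = 1 + ln([47, 33, 41, 45, 41, 48, 47, 11])
ln([47, 33, 41, 45, 41, 48, 47, 11]) = 1 + ln([33, 41, 45, 41, 48, 47, 11])
ln([33, 41, 45, 41, 48, 47, 11]) = 1 + ln([41, 45, 41, 48, 47, 11])
ln([41, 45, 41, 48, 47, 11]) = 1 + ln([45, 41, 48, 47, 11])
ln([45, 41, 48, 47, 11]) = 1 + ln([41, 48, 47, 11])
ln([41, 48, 47, 11]) = 1 + ln([48, 47, 11])
ln([48, 47, 11]) = 1 + ln([47, 11])
ln([47, 11]) = 1 + ln([11])
ln([11]) = 1 + ln([])
ln([]) = 0  (base case)
Unwinding: 1 + 1 + 1 + 1 + 1 + 1 + 1 + 1 + 1 + 0 = 9

9


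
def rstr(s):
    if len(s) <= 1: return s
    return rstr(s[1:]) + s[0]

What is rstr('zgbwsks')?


rstr('zgbwsks') = rstr('gbwsks') + 'z'
rstr('gbwsks') = rstr('bwsks') + 'g'
rstr('bwsks') = rstr('wsks') + 'b'
rstr('wsks') = rstr('sks') + 'w'
rstr('sks') = rstr('ks') + 's'
rstr('ks') = rstr('s') + 'k'
rstr('s') = 's'  (base case)
Concatenating: 's' + 'k' + 's' + 'w' + 'b' + 'g' + 'z' = 'skswbgz'

skswbgz


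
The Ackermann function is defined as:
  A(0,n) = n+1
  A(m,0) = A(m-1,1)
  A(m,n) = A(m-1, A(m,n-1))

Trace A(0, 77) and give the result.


A(0, 77) = 78
Result: A(0, 77) = 78

78


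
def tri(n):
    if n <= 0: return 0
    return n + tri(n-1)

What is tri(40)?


tri(40)
= 40 + 39 + 38 + 37 + 36 + 35 + 34 + 33 + 32 + 31 + 30 + 29 + 28 + 27 + 26 + 25 + 24 + 23 + 22 + 21 + 20 + 19 + 18 + 17 + 16 + 15 + 14 + 13 + 12 + 11 + 10 + 9 + 8 + 7 + 6 + 5 + 4 + 3 + 2 + 1 + tri(0)
= 40 + 39 + 38 + 37 + 36 + 35 + 34 + 33 + 32 + 31 + 30 + 29 + 28 + 27 + 26 + 25 + 24 + 23 + 22 + 21 + 20 + 19 + 18 + 17 + 16 + 15 + 14 + 13 + 12 + 11 + 10 + 9 + 8 + 7 + 6 + 5 + 4 + 3 + 2 + 1 + 0
= 820

820


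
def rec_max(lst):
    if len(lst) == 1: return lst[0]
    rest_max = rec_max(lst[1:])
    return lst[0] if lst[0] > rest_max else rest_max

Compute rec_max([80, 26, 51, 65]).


rec_max([80, 26, 51, 65]): compare 80 with rec_max([26, 51, 65])
rec_max([26, 51, 65]): compare 26 with rec_max([51, 65])
rec_max([51, 65]): compare 51 with rec_max([65])
rec_max([65]) = 65  (base case)
Compare 51 with 65 -> 65
Compare 26 with 65 -> 65
Compare 80 with 65 -> 80

80


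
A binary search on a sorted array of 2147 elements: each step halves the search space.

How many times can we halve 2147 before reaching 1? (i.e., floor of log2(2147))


2147 / 2 = 1073
1073 / 2 = 536
536 / 2 = 268
268 / 2 = 134
134 / 2 = 67
67 / 2 = 33
33 / 2 = 16
16 / 2 = 8
8 / 2 = 4
4 / 2 = 2
2 / 2 = 1
Reached 1 after 11 halvings

11


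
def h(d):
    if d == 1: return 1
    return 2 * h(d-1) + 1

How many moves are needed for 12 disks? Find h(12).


h(12) = 2 * h(11) + 1
h(11) = 2 * h(10) + 1
h(10) = 2 * h(9) + 1
h(9) = 2 * h(8) + 1
h(8) = 2 * h(7) + 1
h(7) = 2 * h(6) + 1
h(6) = 2 * h(5) + 1
h(5) = 2 * h(4) + 1
h(4) = 2 * h(3) + 1
h(3) = 2 * h(2) + 1
h(2) = 2 * h(1) + 1
h(1) = 1  (base case)
h(2) = 2 * 1 + 1 = 3
h(3) = 2 * 3 + 1 = 7
h(4) = 2 * 7 + 1 = 15
h(5) = 2 * 15 + 1 = 31
h(6) = 2 * 31 + 1 = 63
h(7) = 2 * 63 + 1 = 127
h(8) = 2 * 127 + 1 = 255
h(9) = 2 * 255 + 1 = 511
h(10) = 2 * 511 + 1 = 1023
h(11) = 2 * 1023 + 1 = 2047
h(12) = 2 * 2047 + 1 = 4095

4095


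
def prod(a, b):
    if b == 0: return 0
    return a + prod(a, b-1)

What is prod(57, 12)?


prod(57, 12) = 57 + prod(57, 11)
prod(57, 11) = 57 + prod(57, 10)
prod(57, 10) = 57 + prod(57, 9)
prod(57, 9) = 57 + prod(57, 8)
prod(57, 8) = 57 + prod(57, 7)
prod(57, 7) = 57 + prod(57, 6)
prod(57, 6) = 57 + prod(57, 5)
prod(57, 5) = 57 + prod(57, 4)
prod(57, 4) = 57 + prod(57, 3)
prod(57, 3) = 57 + prod(57, 2)
prod(57, 2) = 57 + prod(57, 1)
prod(57, 1) = 57 + prod(57, 0)
prod(57, 0) = 0  (base case)
Total: 57 + 57 + 57 + 57 + 57 + 57 + 57 + 57 + 57 + 57 + 57 + 57 + 0 = 684

684


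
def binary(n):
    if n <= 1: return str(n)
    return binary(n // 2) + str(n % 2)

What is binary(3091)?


binary(3091) = binary(1545) + '1'
binary(1545) = binary(772) + '1'
binary(772) = binary(386) + '0'
binary(386) = binary(193) + '0'
binary(193) = binary(96) + '1'
binary(96) = binary(48) + '0'
binary(48) = binary(24) + '0'
binary(24) = binary(12) + '0'
binary(12) = binary(6) + '0'
binary(6) = binary(3) + '0'
binary(3) = binary(1) + '1'
binary(1) = '1'  (base case)
Concatenating: '1' + '1' + '0' + '0' + '0' + '0' + '0' + '1' + '0' + '0' + '1' + '1' = '110000010011'

110000010011


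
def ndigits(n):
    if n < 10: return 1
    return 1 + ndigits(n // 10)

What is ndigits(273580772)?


ndigits(273580772) = 1 + ndigits(27358077)
ndigits(27358077) = 1 + ndigits(2735807)
ndigits(2735807) = 1 + ndigits(273580)
ndigits(273580) = 1 + ndigits(27358)
ndigits(27358) = 1 + ndigits(2735)
ndigits(2735) = 1 + ndigits(273)
ndigits(273) = 1 + ndigits(27)
ndigits(27) = 1 + ndigits(2)
ndigits(2) = 1  (base case: 2 < 10)
Unwinding: 1 + 1 + 1 + 1 + 1 + 1 + 1 + 1 + 1 = 9

9


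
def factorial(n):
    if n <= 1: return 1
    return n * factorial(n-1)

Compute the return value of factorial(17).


factorial(17)
= 17 * factorial(16)
= 17 * 16 * factorial(15)
= 17 * 16 * 15 * factorial(14)
= 17 * 16 * 15 * 14 * factorial(13)
= 17 * 16 * 15 * 14 * 13 * factorial(12)
= 17 * 16 * 15 * 14 * 13 * 12 * factorial(11)
= 17 * 16 * 15 * 14 * 13 * 12 * 11 * factorial(10)
= 17 * 16 * 15 * 14 * 13 * 12 * 11 * 10 * factorial(9)
= 17 * 16 * 15 * 14 * 13 * 12 * 11 * 10 * 9 * factorial(8)
= 17 * 16 * 15 * 14 * 13 * 12 * 11 * 10 * 9 * 8 * factorial(7)
= 17 * 16 * 15 * 14 * 13 * 12 * 11 * 10 * 9 * 8 * 7 * factorial(6)
= 17 * 16 * 15 * 14 * 13 * 12 * 11 * 10 * 9 * 8 * 7 * 6 * factorial(5)
= 17 * 16 * 15 * 14 * 13 * 12 * 11 * 10 * 9 * 8 * 7 * 6 * 5 * factorial(4)
= 17 * 16 * 15 * 14 * 13 * 12 * 11 * 10 * 9 * 8 * 7 * 6 * 5 * 4 * factorial(3)
= 17 * 16 * 15 * 14 * 13 * 12 * 11 * 10 * 9 * 8 * 7 * 6 * 5 * 4 * 3 * factorial(2)
= 17 * 16 * 15 * 14 * 13 * 12 * 11 * 10 * 9 * 8 * 7 * 6 * 5 * 4 * 3 * 2 * factorial(1)
= 17 * 16 * 15 * 14 * 13 * 12 * 11 * 10 * 9 * 8 * 7 * 6 * 5 * 4 * 3 * 2 * 1
= 355687428096000

355687428096000


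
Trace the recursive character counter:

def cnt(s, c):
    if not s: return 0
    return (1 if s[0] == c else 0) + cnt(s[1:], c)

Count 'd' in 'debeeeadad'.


s[0]='d' == 'd' -> 1
s[0]='e' != 'd' -> 0
s[0]='b' != 'd' -> 0
s[0]='e' != 'd' -> 0
s[0]='e' != 'd' -> 0
s[0]='e' != 'd' -> 0
s[0]='a' != 'd' -> 0
s[0]='d' == 'd' -> 1
s[0]='a' != 'd' -> 0
s[0]='d' == 'd' -> 1
Sum: 1 + 0 + 0 + 0 + 0 + 0 + 0 + 1 + 0 + 1 = 3

3


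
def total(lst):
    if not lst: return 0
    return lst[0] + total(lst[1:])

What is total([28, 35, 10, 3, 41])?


total([28, 35, 10, 3, 41]) = 28 + total([35, 10, 3, 41])
total([35, 10, 3, 41]) = 35 + total([10, 3, 41])
total([10, 3, 41]) = 10 + total([3, 41])
total([3, 41]) = 3 + total([41])
total([41]) = 41 + total([])
total([]) = 0  (base case)
Total: 28 + 35 + 10 + 3 + 41 + 0 = 117

117


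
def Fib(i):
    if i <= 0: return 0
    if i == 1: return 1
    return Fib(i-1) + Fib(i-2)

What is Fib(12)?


Computing Fib(12) bottom-up:
Fib(0) = 0
Fib(1) = 1
Fib(2) = Fib(1) + Fib(0) = 1 + 0 = 1
Fib(3) = Fib(2) + Fib(1) = 1 + 1 = 2
Fib(4) = Fib(3) + Fib(2) = 2 + 1 = 3
Fib(5) = Fib(4) + Fib(3) = 3 + 2 = 5
Fib(6) = Fib(5) + Fib(4) = 5 + 3 = 8
Fib(7) = Fib(6) + Fib(5) = 8 + 5 = 13
Fib(8) = Fib(7) + Fib(6) = 13 + 8 = 21
Fib(9) = Fib(8) + Fib(7) = 21 + 13 = 34
Fib(10) = Fib(9) + Fib(8) = 34 + 21 = 55
Fib(11) = Fib(10) + Fib(9) = 55 + 34 = 89
Fib(12) = Fib(11) + Fib(10) = 89 + 55 = 144

144


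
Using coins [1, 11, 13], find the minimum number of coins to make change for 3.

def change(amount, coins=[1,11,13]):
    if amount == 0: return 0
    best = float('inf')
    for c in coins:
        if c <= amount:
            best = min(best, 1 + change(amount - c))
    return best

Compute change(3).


Building up with DP:
change(0) = 0
change(1) = min(1+change(0)=1+0=1) = 1
change(2) = min(1+change(1)=1+1=2) = 2
change(3) = min(1+change(2)=1+2=3) = 3

3


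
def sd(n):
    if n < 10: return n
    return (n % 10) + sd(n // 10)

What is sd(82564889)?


sd(82564889) = 9 + sd(8256488)
sd(8256488) = 8 + sd(825648)
sd(825648) = 8 + sd(82564)
sd(82564) = 4 + sd(8256)
sd(8256) = 6 + sd(825)
sd(825) = 5 + sd(82)
sd(82) = 2 + sd(8)
sd(8) = 8  (base case)
Total: 9 + 8 + 8 + 4 + 6 + 5 + 2 + 8 = 50

50


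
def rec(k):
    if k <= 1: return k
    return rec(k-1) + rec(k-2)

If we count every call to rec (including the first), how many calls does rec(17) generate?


Let C(n) = total calls for rec(n)
C(0) = 1, C(1) = 1
C(2) = 1 + C(1) + C(0) = 1 + 1 + 1 = 3
C(3) = 1 + C(2) + C(1) = 1 + 3 + 1 = 5
C(4) = 1 + C(3) + C(2) = 1 + 5 + 3 = 9
C(5) = 1 + C(4) + C(3) = 1 + 9 + 5 = 15
C(6) = 1 + C(5) + C(4) = 1 + 15 + 9 = 25
C(7) = 1 + C(6) + C(5) = 1 + 25 + 15 = 41
C(8) = 1 + C(7) + C(6) = 1 + 41 + 25 = 67
C(9) = 1 + C(8) + C(7) = 1 + 67 + 41 = 109
C(10) = 1 + C(9) + C(8) = 1 + 109 + 67 = 177
C(11) = 1 + C(10) + C(9) = 1 + 177 + 109 = 287
C(12) = 1 + C(11) + C(10) = 1 + 287 + 177 = 465
C(13) = 1 + C(12) + C(11) = 1 + 465 + 287 = 753
C(14) = 1 + C(13) + C(12) = 1 + 753 + 465 = 1219
C(15) = 1 + C(14) + C(13) = 1 + 1219 + 753 = 1973
C(16) = 1 + C(15) + C(14) = 1 + 1973 + 1219 = 3193
C(17) = 1 + C(16) + C(15) = 1 + 3193 + 1973 = 5167

5167


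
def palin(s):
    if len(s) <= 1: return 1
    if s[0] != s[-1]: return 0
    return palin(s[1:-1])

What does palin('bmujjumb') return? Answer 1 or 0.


palin('bmujjumb'): s[0]='b' == s[-1]='b' -> check palin('mujjum')
palin('mujjum'): s[0]='m' == s[-1]='m' -> check palin('ujju')
palin('ujju'): s[0]='u' == s[-1]='u' -> check palin('jj')
palin('jj'): s[0]='j' == s[-1]='j' -> check palin('')
palin(''): len <= 1 -> return 1  (base case)
Result: 1 (palindrome)

1


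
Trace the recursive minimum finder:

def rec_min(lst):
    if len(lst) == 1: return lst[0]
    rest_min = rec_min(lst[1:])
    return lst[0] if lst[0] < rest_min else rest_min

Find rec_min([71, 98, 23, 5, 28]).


rec_min([71, 98, 23, 5, 28]): compare 71 with rec_min([98, 23, 5, 28])
rec_min([98, 23, 5, 28]): compare 98 with rec_min([23, 5, 28])
rec_min([23, 5, 28]): compare 23 with rec_min([5, 28])
rec_min([5, 28]): compare 5 with rec_min([28])
rec_min([28]) = 28  (base case)
Compare 5 with 28 -> 5
Compare 23 with 5 -> 5
Compare 98 with 5 -> 5
Compare 71 with 5 -> 5

5


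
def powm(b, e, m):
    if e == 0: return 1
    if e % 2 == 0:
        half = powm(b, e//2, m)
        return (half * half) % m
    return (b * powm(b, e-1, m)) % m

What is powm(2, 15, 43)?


powm(2, 15, 43): e is odd, compute powm(2, 14, 43)
  powm(2, 14, 43): e is even, compute powm(2, 7, 43)
    powm(2, 7, 43): e is odd, compute powm(2, 6, 43)
      powm(2, 6, 43): e is even, compute powm(2, 3, 43)
        powm(2, 3, 43): e is odd, compute powm(2, 2, 43)
          powm(2, 2, 43): e is even, compute powm(2, 1, 43)
          powm(2, 1, 43): e is odd, compute powm(2, 0, 43)
          powm(2, 0, 43) = 1
          (2 * 1) % 43 = 2
          half=2, (2*2) % 43 = 4
        (2 * 4) % 43 = 8
      half=8, (8*8) % 43 = 21
    (2 * 21) % 43 = 42
  half=42, (42*42) % 43 = 1
(2 * 1) % 43 = 2

2


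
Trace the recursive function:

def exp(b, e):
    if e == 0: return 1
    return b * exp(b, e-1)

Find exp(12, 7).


exp(12, 7)
= 12 * exp(12, 6)
= 12 * 12 * exp(12, 5)
= 12 * 12 * 12 * exp(12, 4)
= 12 * 12 * 12 * 12 * exp(12, 3)
= 12 * 12 * 12 * 12 * 12 * exp(12, 2)
= 12 * 12 * 12 * 12 * 12 * 12 * exp(12, 1)
= 12 * 12 * 12 * 12 * 12 * 12 * 12 * exp(12, 0)
= 12 * 12 * 12 * 12 * 12 * 12 * 12 * 1
= 35831808

35831808


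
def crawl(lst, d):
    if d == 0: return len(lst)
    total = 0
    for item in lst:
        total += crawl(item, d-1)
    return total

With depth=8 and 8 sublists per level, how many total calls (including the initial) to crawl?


At depth 0 (root): 1 call
At depth 1: each of 1 parents calls crawl on 8 children = 8 calls
At depth 2: each of 8 parents calls crawl on 8 children = 64 calls
At depth 3: each of 64 parents calls crawl on 8 children = 512 calls
At depth 4: each of 512 parents calls crawl on 8 children = 4096 calls
At depth 5: each of 4096 parents calls crawl on 8 children = 32768 calls
At depth 6: each of 32768 parents calls crawl on 8 children = 262144 calls
At depth 7: each of 262144 parents calls crawl on 8 children = 2097152 calls
At depth 8: each of 2097152 parents calls crawl on 8 children = 16777216 calls
Total: 1 + 8 + 64 + 512 + 4096 + 32768 + 262144 + 2097152 + 16777216 = 19173961

19173961


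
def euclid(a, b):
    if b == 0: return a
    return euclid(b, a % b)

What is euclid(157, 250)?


euclid(157, 250) = euclid(250, 157)
euclid(250, 157) = euclid(157, 93)
euclid(157, 93) = euclid(93, 64)
euclid(93, 64) = euclid(64, 29)
euclid(64, 29) = euclid(29, 6)
euclid(29, 6) = euclid(6, 5)
euclid(6, 5) = euclid(5, 1)
euclid(5, 1) = euclid(1, 0)
euclid(1, 0) = 1  (base case)

1


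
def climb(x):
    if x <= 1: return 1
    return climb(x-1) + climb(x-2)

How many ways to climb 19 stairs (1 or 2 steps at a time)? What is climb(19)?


Building up from base cases:
climb(0) = 1
climb(1) = 1
climb(2) = climb(1) + climb(0) = 1 + 1 = 2
climb(3) = climb(2) + climb(1) = 2 + 1 = 3
climb(4) = climb(3) + climb(2) = 3 + 2 = 5
climb(5) = climb(4) + climb(3) = 5 + 3 = 8
climb(6) = climb(5) + climb(4) = 8 + 5 = 13
climb(7) = climb(6) + climb(5) = 13 + 8 = 21
climb(8) = climb(7) + climb(6) = 21 + 13 = 34
climb(9) = climb(8) + climb(7) = 34 + 21 = 55
climb(10) = climb(9) + climb(8) = 55 + 34 = 89
climb(11) = climb(10) + climb(9) = 89 + 55 = 144
climb(12) = climb(11) + climb(10) = 144 + 89 = 233
climb(13) = climb(12) + climb(11) = 233 + 144 = 377
climb(14) = climb(13) + climb(12) = 377 + 233 = 610
climb(15) = climb(14) + climb(13) = 610 + 377 = 987
climb(16) = climb(15) + climb(14) = 987 + 610 = 1597
climb(17) = climb(16) + climb(15) = 1597 + 987 = 2584
climb(18) = climb(17) + climb(16) = 2584 + 1597 = 4181
climb(19) = climb(18) + climb(17) = 4181 + 2584 = 6765

6765


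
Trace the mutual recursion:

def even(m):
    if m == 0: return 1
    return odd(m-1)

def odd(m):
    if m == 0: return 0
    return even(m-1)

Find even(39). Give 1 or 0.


even(39) = odd(38)
odd(38) = even(37)
even(37) = odd(36)
odd(36) = even(35)
even(35) = odd(34)
odd(34) = even(33)
even(33) = odd(32)
odd(32) = even(31)
even(31) = odd(30)
odd(30) = even(29)
even(29) = odd(28)
odd(28) = even(27)
even(27) = odd(26)
odd(26) = even(25)
even(25) = odd(24)
odd(24) = even(23)
even(23) = odd(22)
odd(22) = even(21)
even(21) = odd(20)
odd(20) = even(19)
even(19) = odd(18)
odd(18) = even(17)
even(17) = odd(16)
odd(16) = even(15)
even(15) = odd(14)
odd(14) = even(13)
even(13) = odd(12)
odd(12) = even(11)
even(11) = odd(10)
odd(10) = even(9)
even(9) = odd(8)
odd(8) = even(7)
even(7) = odd(6)
odd(6) = even(5)
even(5) = odd(4)
odd(4) = even(3)
even(3) = odd(2)
odd(2) = even(1)
even(1) = odd(0)
odd(0) = 0  (base case)
Result: 0

0


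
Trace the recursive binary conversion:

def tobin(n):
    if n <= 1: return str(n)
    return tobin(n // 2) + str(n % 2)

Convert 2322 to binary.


tobin(2322) = tobin(1161) + '0'
tobin(1161) = tobin(580) + '1'
tobin(580) = tobin(290) + '0'
tobin(290) = tobin(145) + '0'
tobin(145) = tobin(72) + '1'
tobin(72) = tobin(36) + '0'
tobin(36) = tobin(18) + '0'
tobin(18) = tobin(9) + '0'
tobin(9) = tobin(4) + '1'
tobin(4) = tobin(2) + '0'
tobin(2) = tobin(1) + '0'
tobin(1) = '1'  (base case)
Concatenating: '1' + '0' + '0' + '1' + '0' + '0' + '0' + '1' + '0' + '0' + '1' + '0' = '100100010010'

100100010010


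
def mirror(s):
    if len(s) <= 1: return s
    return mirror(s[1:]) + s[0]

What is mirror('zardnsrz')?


mirror('zardnsrz') = mirror('ardnsrz') + 'z'
mirror('ardnsrz') = mirror('rdnsrz') + 'a'
mirror('rdnsrz') = mirror('dnsrz') + 'r'
mirror('dnsrz') = mirror('nsrz') + 'd'
mirror('nsrz') = mirror('srz') + 'n'
mirror('srz') = mirror('rz') + 's'
mirror('rz') = mirror('z') + 'r'
mirror('z') = 'z'  (base case)
Concatenating: 'z' + 'r' + 's' + 'n' + 'd' + 'r' + 'a' + 'z' = 'zrsndraz'

zrsndraz


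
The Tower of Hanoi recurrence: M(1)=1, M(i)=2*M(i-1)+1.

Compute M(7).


M(7) = 2 * M(6) + 1
M(6) = 2 * M(5) + 1
M(5) = 2 * M(4) + 1
M(4) = 2 * M(3) + 1
M(3) = 2 * M(2) + 1
M(2) = 2 * M(1) + 1
M(1) = 1  (base case)
M(2) = 2 * 1 + 1 = 3
M(3) = 2 * 3 + 1 = 7
M(4) = 2 * 7 + 1 = 15
M(5) = 2 * 15 + 1 = 31
M(6) = 2 * 31 + 1 = 63
M(7) = 2 * 63 + 1 = 127

127


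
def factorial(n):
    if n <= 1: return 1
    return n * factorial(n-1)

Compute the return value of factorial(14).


factorial(14)
= 14 * factorial(13)
= 14 * 13 * factorial(12)
= 14 * 13 * 12 * factorial(11)
= 14 * 13 * 12 * 11 * factorial(10)
= 14 * 13 * 12 * 11 * 10 * factorial(9)
= 14 * 13 * 12 * 11 * 10 * 9 * factorial(8)
= 14 * 13 * 12 * 11 * 10 * 9 * 8 * factorial(7)
= 14 * 13 * 12 * 11 * 10 * 9 * 8 * 7 * factorial(6)
= 14 * 13 * 12 * 11 * 10 * 9 * 8 * 7 * 6 * factorial(5)
= 14 * 13 * 12 * 11 * 10 * 9 * 8 * 7 * 6 * 5 * factorial(4)
= 14 * 13 * 12 * 11 * 10 * 9 * 8 * 7 * 6 * 5 * 4 * factorial(3)
= 14 * 13 * 12 * 11 * 10 * 9 * 8 * 7 * 6 * 5 * 4 * 3 * factorial(2)
= 14 * 13 * 12 * 11 * 10 * 9 * 8 * 7 * 6 * 5 * 4 * 3 * 2 * factorial(1)
= 14 * 13 * 12 * 11 * 10 * 9 * 8 * 7 * 6 * 5 * 4 * 3 * 2 * 1
= 87178291200

87178291200


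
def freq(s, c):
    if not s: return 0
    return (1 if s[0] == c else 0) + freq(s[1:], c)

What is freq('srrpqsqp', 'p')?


s[0]='s' != 'p' -> 0
s[0]='r' != 'p' -> 0
s[0]='r' != 'p' -> 0
s[0]='p' == 'p' -> 1
s[0]='q' != 'p' -> 0
s[0]='s' != 'p' -> 0
s[0]='q' != 'p' -> 0
s[0]='p' == 'p' -> 1
Sum: 0 + 0 + 0 + 1 + 0 + 0 + 0 + 1 = 2

2


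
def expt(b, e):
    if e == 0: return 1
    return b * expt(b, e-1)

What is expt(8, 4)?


expt(8, 4)
= 8 * expt(8, 3)
= 8 * 8 * expt(8, 2)
= 8 * 8 * 8 * expt(8, 1)
= 8 * 8 * 8 * 8 * expt(8, 0)
= 8 * 8 * 8 * 8 * 1
= 4096

4096


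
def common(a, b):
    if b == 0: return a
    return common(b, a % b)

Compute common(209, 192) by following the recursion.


common(209, 192) = common(192, 17)
common(192, 17) = common(17, 5)
common(17, 5) = common(5, 2)
common(5, 2) = common(2, 1)
common(2, 1) = common(1, 0)
common(1, 0) = 1  (base case)

1


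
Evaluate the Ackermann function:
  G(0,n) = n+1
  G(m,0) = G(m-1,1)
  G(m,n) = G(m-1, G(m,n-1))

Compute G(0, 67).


G(0, 67) = 68
Result: G(0, 67) = 68

68


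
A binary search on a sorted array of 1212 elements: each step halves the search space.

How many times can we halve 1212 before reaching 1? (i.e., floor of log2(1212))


1212 / 2 = 606
606 / 2 = 303
303 / 2 = 151
151 / 2 = 75
75 / 2 = 37
37 / 2 = 18
18 / 2 = 9
9 / 2 = 4
4 / 2 = 2
2 / 2 = 1
Reached 1 after 10 halvings

10


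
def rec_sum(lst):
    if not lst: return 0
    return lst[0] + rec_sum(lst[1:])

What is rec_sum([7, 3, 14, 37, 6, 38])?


rec_sum([7, 3, 14, 37, 6, 38]) = 7 + rec_sum([3, 14, 37, 6, 38])
rec_sum([3, 14, 37, 6, 38]) = 3 + rec_sum([14, 37, 6, 38])
rec_sum([14, 37, 6, 38]) = 14 + rec_sum([37, 6, 38])
rec_sum([37, 6, 38]) = 37 + rec_sum([6, 38])
rec_sum([6, 38]) = 6 + rec_sum([38])
rec_sum([38]) = 38 + rec_sum([])
rec_sum([]) = 0  (base case)
Total: 7 + 3 + 14 + 37 + 6 + 38 + 0 = 105

105


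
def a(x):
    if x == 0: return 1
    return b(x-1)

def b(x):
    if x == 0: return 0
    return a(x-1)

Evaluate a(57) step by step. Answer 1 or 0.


a(57) = b(56)
b(56) = a(55)
a(55) = b(54)
b(54) = a(53)
a(53) = b(52)
b(52) = a(51)
a(51) = b(50)
b(50) = a(49)
a(49) = b(48)
b(48) = a(47)
a(47) = b(46)
b(46) = a(45)
a(45) = b(44)
b(44) = a(43)
a(43) = b(42)
b(42) = a(41)
a(41) = b(40)
b(40) = a(39)
a(39) = b(38)
b(38) = a(37)
a(37) = b(36)
b(36) = a(35)
a(35) = b(34)
b(34) = a(33)
a(33) = b(32)
b(32) = a(31)
a(31) = b(30)
b(30) = a(29)
a(29) = b(28)
b(28) = a(27)
a(27) = b(26)
b(26) = a(25)
a(25) = b(24)
b(24) = a(23)
a(23) = b(22)
b(22) = a(21)
a(21) = b(20)
b(20) = a(19)
a(19) = b(18)
b(18) = a(17)
a(17) = b(16)
b(16) = a(15)
a(15) = b(14)
b(14) = a(13)
a(13) = b(12)
b(12) = a(11)
a(11) = b(10)
b(10) = a(9)
a(9) = b(8)
b(8) = a(7)
a(7) = b(6)
b(6) = a(5)
a(5) = b(4)
b(4) = a(3)
a(3) = b(2)
b(2) = a(1)
a(1) = b(0)
b(0) = 0  (base case)
Result: 0

0


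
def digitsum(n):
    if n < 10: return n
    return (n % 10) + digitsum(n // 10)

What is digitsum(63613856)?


digitsum(63613856) = 6 + digitsum(6361385)
digitsum(6361385) = 5 + digitsum(636138)
digitsum(636138) = 8 + digitsum(63613)
digitsum(63613) = 3 + digitsum(6361)
digitsum(6361) = 1 + digitsum(636)
digitsum(636) = 6 + digitsum(63)
digitsum(63) = 3 + digitsum(6)
digitsum(6) = 6  (base case)
Total: 6 + 5 + 8 + 3 + 1 + 6 + 3 + 6 = 38

38


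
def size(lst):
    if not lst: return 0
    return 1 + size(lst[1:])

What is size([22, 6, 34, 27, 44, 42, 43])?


size([22, 6, 34, 27, 44, 42, 43]) = 1 + size([6, 34, 27, 44, 42, 43])
size([6, 34, 27, 44, 42, 43]) = 1 + size([34, 27, 44, 42, 43])
size([34, 27, 44, 42, 43]) = 1 + size([27, 44, 42, 43])
size([27, 44, 42, 43]) = 1 + size([44, 42, 43])
size([44, 42, 43]) = 1 + size([42, 43])
size([42, 43]) = 1 + size([43])
size([43]) = 1 + size([])
size([]) = 0  (base case)
Unwinding: 1 + 1 + 1 + 1 + 1 + 1 + 1 + 0 = 7

7


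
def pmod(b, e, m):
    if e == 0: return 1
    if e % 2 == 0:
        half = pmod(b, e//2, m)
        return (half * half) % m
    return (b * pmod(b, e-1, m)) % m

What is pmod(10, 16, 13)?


pmod(10, 16, 13): e is even, compute pmod(10, 8, 13)
  pmod(10, 8, 13): e is even, compute pmod(10, 4, 13)
    pmod(10, 4, 13): e is even, compute pmod(10, 2, 13)
      pmod(10, 2, 13): e is even, compute pmod(10, 1, 13)
        pmod(10, 1, 13): e is odd, compute pmod(10, 0, 13)
          pmod(10, 0, 13) = 1
        (10 * 1) % 13 = 10
      half=10, (10*10) % 13 = 9
    half=9, (9*9) % 13 = 3
  half=3, (3*3) % 13 = 9
half=9, (9*9) % 13 = 3

3


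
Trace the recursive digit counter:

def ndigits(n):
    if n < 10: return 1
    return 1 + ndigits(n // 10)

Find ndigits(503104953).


ndigits(503104953) = 1 + ndigits(50310495)
ndigits(50310495) = 1 + ndigits(5031049)
ndigits(5031049) = 1 + ndigits(503104)
ndigits(503104) = 1 + ndigits(50310)
ndigits(50310) = 1 + ndigits(5031)
ndigits(5031) = 1 + ndigits(503)
ndigits(503) = 1 + ndigits(50)
ndigits(50) = 1 + ndigits(5)
ndigits(5) = 1  (base case: 5 < 10)
Unwinding: 1 + 1 + 1 + 1 + 1 + 1 + 1 + 1 + 1 = 9

9


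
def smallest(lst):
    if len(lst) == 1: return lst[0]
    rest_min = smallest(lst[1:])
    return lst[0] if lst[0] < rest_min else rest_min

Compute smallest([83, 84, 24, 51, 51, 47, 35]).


smallest([83, 84, 24, 51, 51, 47, 35]): compare 83 with smallest([84, 24, 51, 51, 47, 35])
smallest([84, 24, 51, 51, 47, 35]): compare 84 with smallest([24, 51, 51, 47, 35])
smallest([24, 51, 51, 47, 35]): compare 24 with smallest([51, 51, 47, 35])
smallest([51, 51, 47, 35]): compare 51 with smallest([51, 47, 35])
smallest([51, 47, 35]): compare 51 with smallest([47, 35])
smallest([47, 35]): compare 47 with smallest([35])
smallest([35]) = 35  (base case)
Compare 47 with 35 -> 35
Compare 51 with 35 -> 35
Compare 51 with 35 -> 35
Compare 24 with 35 -> 24
Compare 84 with 24 -> 24
Compare 83 with 24 -> 24

24


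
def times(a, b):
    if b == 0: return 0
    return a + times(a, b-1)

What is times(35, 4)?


times(35, 4) = 35 + times(35, 3)
times(35, 3) = 35 + times(35, 2)
times(35, 2) = 35 + times(35, 1)
times(35, 1) = 35 + times(35, 0)
times(35, 0) = 0  (base case)
Total: 35 + 35 + 35 + 35 + 0 = 140

140


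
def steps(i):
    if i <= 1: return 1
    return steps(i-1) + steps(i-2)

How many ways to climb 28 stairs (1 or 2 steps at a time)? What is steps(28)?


Building up from base cases:
steps(0) = 1
steps(1) = 1
steps(2) = steps(1) + steps(0) = 1 + 1 = 2
steps(3) = steps(2) + steps(1) = 2 + 1 = 3
steps(4) = steps(3) + steps(2) = 3 + 2 = 5
steps(5) = steps(4) + steps(3) = 5 + 3 = 8
steps(6) = steps(5) + steps(4) = 8 + 5 = 13
steps(7) = steps(6) + steps(5) = 13 + 8 = 21
steps(8) = steps(7) + steps(6) = 21 + 13 = 34
steps(9) = steps(8) + steps(7) = 34 + 21 = 55
steps(10) = steps(9) + steps(8) = 55 + 34 = 89
steps(11) = steps(10) + steps(9) = 89 + 55 = 144
steps(12) = steps(11) + steps(10) = 144 + 89 = 233
steps(13) = steps(12) + steps(11) = 233 + 144 = 377
steps(14) = steps(13) + steps(12) = 377 + 233 = 610
steps(15) = steps(14) + steps(13) = 610 + 377 = 987
steps(16) = steps(15) + steps(14) = 987 + 610 = 1597
steps(17) = steps(16) + steps(15) = 1597 + 987 = 2584
steps(18) = steps(17) + steps(16) = 2584 + 1597 = 4181
steps(19) = steps(18) + steps(17) = 4181 + 2584 = 6765
steps(20) = steps(19) + steps(18) = 6765 + 4181 = 10946
steps(21) = steps(20) + steps(19) = 10946 + 6765 = 17711
steps(22) = steps(21) + steps(20) = 17711 + 10946 = 28657
steps(23) = steps(22) + steps(21) = 28657 + 17711 = 46368
steps(24) = steps(23) + steps(22) = 46368 + 28657 = 75025
steps(25) = steps(24) + steps(23) = 75025 + 46368 = 121393
steps(26) = steps(25) + steps(24) = 121393 + 75025 = 196418
steps(27) = steps(26) + steps(25) = 196418 + 121393 = 317811
steps(28) = steps(27) + steps(26) = 317811 + 196418 = 514229

514229


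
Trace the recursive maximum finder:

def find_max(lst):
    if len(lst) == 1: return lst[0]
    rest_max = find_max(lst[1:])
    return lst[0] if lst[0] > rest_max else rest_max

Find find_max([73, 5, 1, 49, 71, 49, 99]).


find_max([73, 5, 1, 49, 71, 49, 99]): compare 73 with find_max([5, 1, 49, 71, 49, 99])
find_max([5, 1, 49, 71, 49, 99]): compare 5 with find_max([1, 49, 71, 49, 99])
find_max([1, 49, 71, 49, 99]): compare 1 with find_max([49, 71, 49, 99])
find_max([49, 71, 49, 99]): compare 49 with find_max([71, 49, 99])
find_max([71, 49, 99]): compare 71 with find_max([49, 99])
find_max([49, 99]): compare 49 with find_max([99])
find_max([99]) = 99  (base case)
Compare 49 with 99 -> 99
Compare 71 with 99 -> 99
Compare 49 with 99 -> 99
Compare 1 with 99 -> 99
Compare 5 with 99 -> 99
Compare 73 with 99 -> 99

99


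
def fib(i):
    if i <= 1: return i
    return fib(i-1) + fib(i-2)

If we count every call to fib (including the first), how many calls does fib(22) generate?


Let C(n) = total calls for fib(n)
C(0) = 1, C(1) = 1
C(2) = 1 + C(1) + C(0) = 1 + 1 + 1 = 3
C(3) = 1 + C(2) + C(1) = 1 + 3 + 1 = 5
C(4) = 1 + C(3) + C(2) = 1 + 5 + 3 = 9
C(5) = 1 + C(4) + C(3) = 1 + 9 + 5 = 15
C(6) = 1 + C(5) + C(4) = 1 + 15 + 9 = 25
C(7) = 1 + C(6) + C(5) = 1 + 25 + 15 = 41
C(8) = 1 + C(7) + C(6) = 1 + 41 + 25 = 67
C(9) = 1 + C(8) + C(7) = 1 + 67 + 41 = 109
C(10) = 1 + C(9) + C(8) = 1 + 109 + 67 = 177
C(11) = 1 + C(10) + C(9) = 1 + 177 + 109 = 287
C(12) = 1 + C(11) + C(10) = 1 + 287 + 177 = 465
C(13) = 1 + C(12) + C(11) = 1 + 465 + 287 = 753
C(14) = 1 + C(13) + C(12) = 1 + 753 + 465 = 1219
C(15) = 1 + C(14) + C(13) = 1 + 1219 + 753 = 1973
C(16) = 1 + C(15) + C(14) = 1 + 1973 + 1219 = 3193
C(17) = 1 + C(16) + C(15) = 1 + 3193 + 1973 = 5167
C(18) = 1 + C(17) + C(16) = 1 + 5167 + 3193 = 8361
C(19) = 1 + C(18) + C(17) = 1 + 8361 + 5167 = 13529
C(20) = 1 + C(19) + C(18) = 1 + 13529 + 8361 = 21891
C(21) = 1 + C(20) + C(19) = 1 + 21891 + 13529 = 35421
C(22) = 1 + C(21) + C(20) = 1 + 35421 + 21891 = 57313

57313


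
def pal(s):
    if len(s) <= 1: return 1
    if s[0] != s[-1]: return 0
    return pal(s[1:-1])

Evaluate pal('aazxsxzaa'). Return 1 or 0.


pal('aazxsxzaa'): s[0]='a' == s[-1]='a' -> check pal('azxsxza')
pal('azxsxza'): s[0]='a' == s[-1]='a' -> check pal('zxsxz')
pal('zxsxz'): s[0]='z' == s[-1]='z' -> check pal('xsx')
pal('xsx'): s[0]='x' == s[-1]='x' -> check pal('s')
pal('s'): len <= 1 -> return 1  (base case)
Result: 1 (palindrome)

1


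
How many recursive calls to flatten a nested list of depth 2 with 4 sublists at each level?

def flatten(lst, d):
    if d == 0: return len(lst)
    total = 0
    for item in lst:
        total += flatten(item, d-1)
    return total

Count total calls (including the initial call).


At depth 0 (root): 1 call
At depth 1: each of 1 parents calls flatten on 4 children = 4 calls
At depth 2: each of 4 parents calls flatten on 4 children = 16 calls
Total: 1 + 4 + 16 = 21

21


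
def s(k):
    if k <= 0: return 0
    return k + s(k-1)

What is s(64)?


s(64)
= 64 + 63 + 62 + 61 + 60 + 59 + 58 + 57 + 56 + 55 + 54 + 53 + 52 + 51 + 50 + 49 + 48 + 47 + 46 + 45 + 44 + 43 + 42 + 41 + 40 + 39 + 38 + 37 + 36 + 35 + 34 + 33 + 32 + 31 + 30 + 29 + 28 + 27 + 26 + 25 + 24 + 23 + 22 + 21 + 20 + 19 + 18 + 17 + 16 + 15 + 14 + 13 + 12 + 11 + 10 + 9 + 8 + 7 + 6 + 5 + 4 + 3 + 2 + 1 + s(0)
= 64 + 63 + 62 + 61 + 60 + 59 + 58 + 57 + 56 + 55 + 54 + 53 + 52 + 51 + 50 + 49 + 48 + 47 + 46 + 45 + 44 + 43 + 42 + 41 + 40 + 39 + 38 + 37 + 36 + 35 + 34 + 33 + 32 + 31 + 30 + 29 + 28 + 27 + 26 + 25 + 24 + 23 + 22 + 21 + 20 + 19 + 18 + 17 + 16 + 15 + 14 + 13 + 12 + 11 + 10 + 9 + 8 + 7 + 6 + 5 + 4 + 3 + 2 + 1 + 0
= 2080

2080


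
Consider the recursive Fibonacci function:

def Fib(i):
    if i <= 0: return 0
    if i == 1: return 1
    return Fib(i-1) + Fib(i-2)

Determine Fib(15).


Computing Fib(15) bottom-up:
Fib(0) = 0
Fib(1) = 1
Fib(2) = Fib(1) + Fib(0) = 1 + 0 = 1
Fib(3) = Fib(2) + Fib(1) = 1 + 1 = 2
Fib(4) = Fib(3) + Fib(2) = 2 + 1 = 3
Fib(5) = Fib(4) + Fib(3) = 3 + 2 = 5
Fib(6) = Fib(5) + Fib(4) = 5 + 3 = 8
Fib(7) = Fib(6) + Fib(5) = 8 + 5 = 13
Fib(8) = Fib(7) + Fib(6) = 13 + 8 = 21
Fib(9) = Fib(8) + Fib(7) = 21 + 13 = 34
Fib(10) = Fib(9) + Fib(8) = 34 + 21 = 55
Fib(11) = Fib(10) + Fib(9) = 55 + 34 = 89
Fib(12) = Fib(11) + Fib(10) = 89 + 55 = 144
Fib(13) = Fib(12) + Fib(11) = 144 + 89 = 233
Fib(14) = Fib(13) + Fib(12) = 233 + 144 = 377
Fib(15) = Fib(14) + Fib(13) = 377 + 233 = 610

610


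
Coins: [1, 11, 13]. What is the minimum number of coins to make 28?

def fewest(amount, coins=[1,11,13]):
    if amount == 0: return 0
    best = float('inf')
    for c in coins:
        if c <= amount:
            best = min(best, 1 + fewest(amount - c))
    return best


Building up with DP:
fewest(0) = 0
fewest(1) = min(1+fewest(0)=1+0=1) = 1
fewest(2) = min(1+fewest(1)=1+1=2) = 2
fewest(3) = min(1+fewest(2)=1+2=3) = 3
fewest(4) = min(1+fewest(3)=1+3=4) = 4
fewest(5) = min(1+fewest(4)=1+4=5) = 5
fewest(6) = min(1+fewest(5)=1+5=6) = 6
fewest(7) = min(1+fewest(6)=1+6=7) = 7
fewest(8) = min(1+fewest(7)=1+7=8) = 8
fewest(9) = min(1+fewest(8)=1+8=9) = 9
fewest(10) = min(1+fewest(9)=1+9=10) = 10
fewest(11) = min(1+fewest(10)=1+10=11, 1+fewest(0)=1+0=1) = 1
fewest(12) = min(1+fewest(11)=1+1=2, 1+fewest(1)=1+1=2) = 2
fewest(13) = min(1+fewest(12)=1+2=3, 1+fewest(2)=1+2=3, 1+fewest(0)=1+0=1) = 1
fewest(14) = min(1+fewest(13)=1+1=2, 1+fewest(3)=1+3=4, 1+fewest(1)=1+1=2) = 2
fewest(15) = min(1+fewest(14)=1+2=3, 1+fewest(4)=1+4=5, 1+fewest(2)=1+2=3) = 3
fewest(16) = min(1+fewest(15)=1+3=4, 1+fewest(5)=1+5=6, 1+fewest(3)=1+3=4) = 4
fewest(17) = min(1+fewest(16)=1+4=5, 1+fewest(6)=1+6=7, 1+fewest(4)=1+4=5) = 5
fewest(18) = min(1+fewest(17)=1+5=6, 1+fewest(7)=1+7=8, 1+fewest(5)=1+5=6) = 6
fewest(19) = min(1+fewest(18)=1+6=7, 1+fewest(8)=1+8=9, 1+fewest(6)=1+6=7) = 7
fewest(20) = min(1+fewest(19)=1+7=8, 1+fewest(9)=1+9=10, 1+fewest(7)=1+7=8) = 8
fewest(21) = min(1+fewest(20)=1+8=9, 1+fewest(10)=1+10=11, 1+fewest(8)=1+8=9) = 9
fewest(22) = min(1+fewest(21)=1+9=10, 1+fewest(11)=1+1=2, 1+fewest(9)=1+9=10) = 2
fewest(23) = min(1+fewest(22)=1+2=3, 1+fewest(12)=1+2=3, 1+fewest(10)=1+10=11) = 3
fewest(24) = min(1+fewest(23)=1+3=4, 1+fewest(13)=1+1=2, 1+fewest(11)=1+1=2) = 2
fewest(25) = min(1+fewest(24)=1+2=3, 1+fewest(14)=1+2=3, 1+fewest(12)=1+2=3) = 3
fewest(26) = min(1+fewest(25)=1+3=4, 1+fewest(15)=1+3=4, 1+fewest(13)=1+1=2) = 2
fewest(27) = min(1+fewest(26)=1+2=3, 1+fewest(16)=1+4=5, 1+fewest(14)=1+2=3) = 3
fewest(28) = min(1+fewest(27)=1+3=4, 1+fewest(17)=1+5=6, 1+fewest(15)=1+3=4) = 4

4


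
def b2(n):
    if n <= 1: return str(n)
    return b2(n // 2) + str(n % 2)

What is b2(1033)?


b2(1033) = b2(516) + '1'
b2(516) = b2(258) + '0'
b2(258) = b2(129) + '0'
b2(129) = b2(64) + '1'
b2(64) = b2(32) + '0'
b2(32) = b2(16) + '0'
b2(16) = b2(8) + '0'
b2(8) = b2(4) + '0'
b2(4) = b2(2) + '0'
b2(2) = b2(1) + '0'
b2(1) = '1'  (base case)
Concatenating: '1' + '0' + '0' + '0' + '0' + '0' + '0' + '1' + '0' + '0' + '1' = '10000001001'

10000001001


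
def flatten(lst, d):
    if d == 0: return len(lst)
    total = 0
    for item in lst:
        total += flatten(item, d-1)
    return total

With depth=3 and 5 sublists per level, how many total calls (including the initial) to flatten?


At depth 0 (root): 1 call
At depth 1: each of 1 parents calls flatten on 5 children = 5 calls
At depth 2: each of 5 parents calls flatten on 5 children = 25 calls
At depth 3: each of 25 parents calls flatten on 5 children = 125 calls
Total: 1 + 5 + 25 + 125 = 156

156


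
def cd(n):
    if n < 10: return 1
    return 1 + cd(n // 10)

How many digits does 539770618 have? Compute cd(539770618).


cd(539770618) = 1 + cd(53977061)
cd(53977061) = 1 + cd(5397706)
cd(5397706) = 1 + cd(539770)
cd(539770) = 1 + cd(53977)
cd(53977) = 1 + cd(5397)
cd(5397) = 1 + cd(539)
cd(539) = 1 + cd(53)
cd(53) = 1 + cd(5)
cd(5) = 1  (base case: 5 < 10)
Unwinding: 1 + 1 + 1 + 1 + 1 + 1 + 1 + 1 + 1 = 9

9


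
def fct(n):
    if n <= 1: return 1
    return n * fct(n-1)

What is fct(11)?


fct(11)
= 11 * fct(10)
= 11 * 10 * fct(9)
= 11 * 10 * 9 * fct(8)
= 11 * 10 * 9 * 8 * fct(7)
= 11 * 10 * 9 * 8 * 7 * fct(6)
= 11 * 10 * 9 * 8 * 7 * 6 * fct(5)
= 11 * 10 * 9 * 8 * 7 * 6 * 5 * fct(4)
= 11 * 10 * 9 * 8 * 7 * 6 * 5 * 4 * fct(3)
= 11 * 10 * 9 * 8 * 7 * 6 * 5 * 4 * 3 * fct(2)
= 11 * 10 * 9 * 8 * 7 * 6 * 5 * 4 * 3 * 2 * fct(1)
= 11 * 10 * 9 * 8 * 7 * 6 * 5 * 4 * 3 * 2 * 1
= 39916800

39916800


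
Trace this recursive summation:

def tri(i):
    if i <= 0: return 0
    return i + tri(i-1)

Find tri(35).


tri(35)
= 35 + 34 + 33 + 32 + 31 + 30 + 29 + 28 + 27 + 26 + 25 + 24 + 23 + 22 + 21 + 20 + 19 + 18 + 17 + 16 + 15 + 14 + 13 + 12 + 11 + 10 + 9 + 8 + 7 + 6 + 5 + 4 + 3 + 2 + 1 + tri(0)
= 35 + 34 + 33 + 32 + 31 + 30 + 29 + 28 + 27 + 26 + 25 + 24 + 23 + 22 + 21 + 20 + 19 + 18 + 17 + 16 + 15 + 14 + 13 + 12 + 11 + 10 + 9 + 8 + 7 + 6 + 5 + 4 + 3 + 2 + 1 + 0
= 630

630


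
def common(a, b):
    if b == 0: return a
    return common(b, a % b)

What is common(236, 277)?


common(236, 277) = common(277, 236)
common(277, 236) = common(236, 41)
common(236, 41) = common(41, 31)
common(41, 31) = common(31, 10)
common(31, 10) = common(10, 1)
common(10, 1) = common(1, 0)
common(1, 0) = 1  (base case)

1


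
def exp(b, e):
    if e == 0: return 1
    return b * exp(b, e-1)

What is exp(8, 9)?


exp(8, 9)
= 8 * exp(8, 8)
= 8 * 8 * exp(8, 7)
= 8 * 8 * 8 * exp(8, 6)
= 8 * 8 * 8 * 8 * exp(8, 5)
= 8 * 8 * 8 * 8 * 8 * exp(8, 4)
= 8 * 8 * 8 * 8 * 8 * 8 * exp(8, 3)
= 8 * 8 * 8 * 8 * 8 * 8 * 8 * exp(8, 2)
= 8 * 8 * 8 * 8 * 8 * 8 * 8 * 8 * exp(8, 1)
= 8 * 8 * 8 * 8 * 8 * 8 * 8 * 8 * 8 * exp(8, 0)
= 8 * 8 * 8 * 8 * 8 * 8 * 8 * 8 * 8 * 1
= 134217728

134217728


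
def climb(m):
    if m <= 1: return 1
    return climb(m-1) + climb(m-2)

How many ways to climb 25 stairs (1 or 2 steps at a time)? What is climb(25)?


Building up from base cases:
climb(0) = 1
climb(1) = 1
climb(2) = climb(1) + climb(0) = 1 + 1 = 2
climb(3) = climb(2) + climb(1) = 2 + 1 = 3
climb(4) = climb(3) + climb(2) = 3 + 2 = 5
climb(5) = climb(4) + climb(3) = 5 + 3 = 8
climb(6) = climb(5) + climb(4) = 8 + 5 = 13
climb(7) = climb(6) + climb(5) = 13 + 8 = 21
climb(8) = climb(7) + climb(6) = 21 + 13 = 34
climb(9) = climb(8) + climb(7) = 34 + 21 = 55
climb(10) = climb(9) + climb(8) = 55 + 34 = 89
climb(11) = climb(10) + climb(9) = 89 + 55 = 144
climb(12) = climb(11) + climb(10) = 144 + 89 = 233
climb(13) = climb(12) + climb(11) = 233 + 144 = 377
climb(14) = climb(13) + climb(12) = 377 + 233 = 610
climb(15) = climb(14) + climb(13) = 610 + 377 = 987
climb(16) = climb(15) + climb(14) = 987 + 610 = 1597
climb(17) = climb(16) + climb(15) = 1597 + 987 = 2584
climb(18) = climb(17) + climb(16) = 2584 + 1597 = 4181
climb(19) = climb(18) + climb(17) = 4181 + 2584 = 6765
climb(20) = climb(19) + climb(18) = 6765 + 4181 = 10946
climb(21) = climb(20) + climb(19) = 10946 + 6765 = 17711
climb(22) = climb(21) + climb(20) = 17711 + 10946 = 28657
climb(23) = climb(22) + climb(21) = 28657 + 17711 = 46368
climb(24) = climb(23) + climb(22) = 46368 + 28657 = 75025
climb(25) = climb(24) + climb(23) = 75025 + 46368 = 121393

121393


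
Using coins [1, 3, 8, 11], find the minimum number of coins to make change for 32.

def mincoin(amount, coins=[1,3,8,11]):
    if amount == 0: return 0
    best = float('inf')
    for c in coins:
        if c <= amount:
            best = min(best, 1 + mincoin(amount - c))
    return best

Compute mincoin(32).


Building up with DP:
mincoin(0) = 0
mincoin(1) = min(1+mincoin(0)=1+0=1) = 1
mincoin(2) = min(1+mincoin(1)=1+1=2) = 2
mincoin(3) = min(1+mincoin(2)=1+2=3, 1+mincoin(0)=1+0=1) = 1
mincoin(4) = min(1+mincoin(3)=1+1=2, 1+mincoin(1)=1+1=2) = 2
mincoin(5) = min(1+mincoin(4)=1+2=3, 1+mincoin(2)=1+2=3) = 3
mincoin(6) = min(1+mincoin(5)=1+3=4, 1+mincoin(3)=1+1=2) = 2
mincoin(7) = min(1+mincoin(6)=1+2=3, 1+mincoin(4)=1+2=3) = 3
mincoin(8) = min(1+mincoin(7)=1+3=4, 1+mincoin(5)=1+3=4, 1+mincoin(0)=1+0=1) = 1
mincoin(9) = min(1+mincoin(8)=1+1=2, 1+mincoin(6)=1+2=3, 1+mincoin(1)=1+1=2) = 2
mincoin(10) = min(1+mincoin(9)=1+2=3, 1+mincoin(7)=1+3=4, 1+mincoin(2)=1+2=3) = 3
mincoin(11) = min(1+mincoin(10)=1+3=4, 1+mincoin(8)=1+1=2, 1+mincoin(3)=1+1=2, 1+mincoin(0)=1+0=1) = 1
mincoin(12) = min(1+mincoin(11)=1+1=2, 1+mincoin(9)=1+2=3, 1+mincoin(4)=1+2=3, 1+mincoin(1)=1+1=2) = 2
mincoin(13) = min(1+mincoin(12)=1+2=3, 1+mincoin(10)=1+3=4, 1+mincoin(5)=1+3=4, 1+mincoin(2)=1+2=3) = 3
mincoin(14) = min(1+mincoin(13)=1+3=4, 1+mincoin(11)=1+1=2, 1+mincoin(6)=1+2=3, 1+mincoin(3)=1+1=2) = 2
mincoin(15) = min(1+mincoin(14)=1+2=3, 1+mincoin(12)=1+2=3, 1+mincoin(7)=1+3=4, 1+mincoin(4)=1+2=3) = 3
mincoin(16) = min(1+mincoin(15)=1+3=4, 1+mincoin(13)=1+3=4, 1+mincoin(8)=1+1=2, 1+mincoin(5)=1+3=4) = 2
mincoin(17) = min(1+mincoin(16)=1+2=3, 1+mincoin(14)=1+2=3, 1+mincoin(9)=1+2=3, 1+mincoin(6)=1+2=3) = 3
mincoin(18) = min(1+mincoin(17)=1+3=4, 1+mincoin(15)=1+3=4, 1+mincoin(10)=1+3=4, 1+mincoin(7)=1+3=4) = 4
mincoin(19) = min(1+mincoin(18)=1+4=5, 1+mincoin(16)=1+2=3, 1+mincoin(11)=1+1=2, 1+mincoin(8)=1+1=2) = 2
mincoin(20) = min(1+mincoin(19)=1+2=3, 1+mincoin(17)=1+3=4, 1+mincoin(12)=1+2=3, 1+mincoin(9)=1+2=3) = 3
mincoin(21) = min(1+mincoin(20)=1+3=4, 1+mincoin(18)=1+4=5, 1+mincoin(13)=1+3=4, 1+mincoin(10)=1+3=4) = 4
mincoin(22) = min(1+mincoin(21)=1+4=5, 1+mincoin(19)=1+2=3, 1+mincoin(14)=1+2=3, 1+mincoin(11)=1+1=2) = 2
mincoin(23) = min(1+mincoin(22)=1+2=3, 1+mincoin(20)=1+3=4, 1+mincoin(15)=1+3=4, 1+mincoin(12)=1+2=3) = 3
mincoin(24) = min(1+mincoin(23)=1+3=4, 1+mincoin(21)=1+4=5, 1+mincoin(16)=1+2=3, 1+mincoin(13)=1+3=4) = 3
mincoin(25) = min(1+mincoin(24)=1+3=4, 1+mincoin(22)=1+2=3, 1+mincoin(17)=1+3=4, 1+mincoin(14)=1+2=3) = 3
mincoin(26) = min(1+mincoin(25)=1+3=4, 1+mincoin(23)=1+3=4, 1+mincoin(18)=1+4=5, 1+mincoin(15)=1+3=4) = 4
mincoin(27) = min(1+mincoin(26)=1+4=5, 1+mincoin(24)=1+3=4, 1+mincoin(19)=1+2=3, 1+mincoin(16)=1+2=3) = 3
mincoin(28) = min(1+mincoin(27)=1+3=4, 1+mincoin(25)=1+3=4, 1+mincoin(20)=1+3=4, 1+mincoin(17)=1+3=4) = 4
mincoin(29) = min(1+mincoin(28)=1+4=5, 1+mincoin(26)=1+4=5, 1+mincoin(21)=1+4=5, 1+mincoin(18)=1+4=5) = 5
mincoin(30) = min(1+mincoin(29)=1+5=6, 1+mincoin(27)=1+3=4, 1+mincoin(22)=1+2=3, 1+mincoin(19)=1+2=3) = 3
mincoin(31) = min(1+mincoin(30)=1+3=4, 1+mincoin(28)=1+4=5, 1+mincoin(23)=1+3=4, 1+mincoin(20)=1+3=4) = 4
mincoin(32) = min(1+mincoin(31)=1+4=5, 1+mincoin(29)=1+5=6, 1+mincoin(24)=1+3=4, 1+mincoin(21)=1+4=5) = 4

4


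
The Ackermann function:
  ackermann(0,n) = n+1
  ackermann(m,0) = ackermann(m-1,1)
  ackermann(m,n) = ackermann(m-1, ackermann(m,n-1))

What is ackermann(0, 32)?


ackermann(0, 32) = 33
Result: ackermann(0, 32) = 33

33


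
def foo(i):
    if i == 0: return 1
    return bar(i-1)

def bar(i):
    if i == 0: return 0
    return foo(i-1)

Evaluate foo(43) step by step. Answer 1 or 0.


foo(43) = bar(42)
bar(42) = foo(41)
foo(41) = bar(40)
bar(40) = foo(39)
foo(39) = bar(38)
bar(38) = foo(37)
foo(37) = bar(36)
bar(36) = foo(35)
foo(35) = bar(34)
bar(34) = foo(33)
foo(33) = bar(32)
bar(32) = foo(31)
foo(31) = bar(30)
bar(30) = foo(29)
foo(29) = bar(28)
bar(28) = foo(27)
foo(27) = bar(26)
bar(26) = foo(25)
foo(25) = bar(24)
bar(24) = foo(23)
foo(23) = bar(22)
bar(22) = foo(21)
foo(21) = bar(20)
bar(20) = foo(19)
foo(19) = bar(18)
bar(18) = foo(17)
foo(17) = bar(16)
bar(16) = foo(15)
foo(15) = bar(14)
bar(14) = foo(13)
foo(13) = bar(12)
bar(12) = foo(11)
foo(11) = bar(10)
bar(10) = foo(9)
foo(9) = bar(8)
bar(8) = foo(7)
foo(7) = bar(6)
bar(6) = foo(5)
foo(5) = bar(4)
bar(4) = foo(3)
foo(3) = bar(2)
bar(2) = foo(1)
foo(1) = bar(0)
bar(0) = 0  (base case)
Result: 0

0
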